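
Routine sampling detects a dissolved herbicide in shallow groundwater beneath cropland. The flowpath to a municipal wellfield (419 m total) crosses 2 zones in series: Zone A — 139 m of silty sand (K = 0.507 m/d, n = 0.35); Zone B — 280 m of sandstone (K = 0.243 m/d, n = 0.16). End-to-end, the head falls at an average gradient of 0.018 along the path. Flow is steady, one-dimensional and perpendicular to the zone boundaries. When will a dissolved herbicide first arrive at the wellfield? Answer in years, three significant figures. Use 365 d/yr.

Steady 1-D flow in series ⇒ the Darcy flux q is identical in every zone and the zone head losses add (resistances L/K in series).
Σ(L/K) = 139/0.507 + 280/0.243 = 274.2 + 1152 = 1426 d
K_eq = L_total / Σ(L/K) = 419 / 1426 = 0.2937 m/d
q = K_eq · i = 0.2937 × 0.018 = 0.005287 m/d (same in every zone)
Zone A: v = q/n = 0.005287/0.35 = 0.01511 m/d → t_A = 139/0.01511 = 9201 d
Zone B: v = q/n = 0.005287/0.16 = 0.03305 m/d → t_B = 280/0.03305 = 8473 d
Total t = 9201 + 8473 = 17670 d
   = 17670 / 365 = 48.4 yr

48.4 years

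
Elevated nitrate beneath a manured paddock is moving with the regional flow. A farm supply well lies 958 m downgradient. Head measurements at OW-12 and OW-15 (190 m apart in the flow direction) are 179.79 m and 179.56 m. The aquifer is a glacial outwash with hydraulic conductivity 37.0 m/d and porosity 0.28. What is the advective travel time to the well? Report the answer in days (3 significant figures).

5990 days

Hydraulic gradient i = (179.79 − 179.56) / 190 = 0.23 / 190 = 0.001211
Specific discharge q = 37.0 × 0.001211 = 0.04479 m/d
Average linear velocity = 0.04479 / 0.28 = 0.1600 m/d
t = L / v = 958 / 0.1600 = 5989 d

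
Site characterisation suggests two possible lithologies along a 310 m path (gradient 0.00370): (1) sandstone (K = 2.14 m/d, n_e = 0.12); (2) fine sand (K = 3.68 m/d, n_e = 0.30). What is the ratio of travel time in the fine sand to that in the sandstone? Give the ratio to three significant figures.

1.45

Unit 1 (sandstone): v = 2.14×0.0037/0.12 = 0.06598 m/d, t = 310/0.06598 = 4698 d
Unit 2 (fine sand): v = 3.68×0.0037/0.30 = 0.04539 m/d, t = 310/0.04539 = 6830 d
t(fine sand) / t(sandstone) = 6830/4698 = 1.45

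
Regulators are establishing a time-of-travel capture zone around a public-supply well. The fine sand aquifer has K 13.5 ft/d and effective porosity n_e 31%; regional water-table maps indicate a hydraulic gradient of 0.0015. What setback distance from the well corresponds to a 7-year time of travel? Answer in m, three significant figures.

50.9 m

K = 13.5 ft/d × 0.3048 = 4.115 m/d
q = Ki = 4.115 × 0.0015 = 0.006172 m/d
Seepage velocity v = q / n = 0.006172 / 0.31 = 0.01991 m/d
T = 7 yr × 365 = 2555 d
L = v × T = 0.01991 × 2555 = 50.87 m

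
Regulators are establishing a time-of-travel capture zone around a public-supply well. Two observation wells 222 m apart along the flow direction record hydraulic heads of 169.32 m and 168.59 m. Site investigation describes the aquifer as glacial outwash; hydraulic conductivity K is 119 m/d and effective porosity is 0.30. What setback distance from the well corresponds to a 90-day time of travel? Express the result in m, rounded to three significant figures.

117 m

Hydraulic gradient i = (169.32 − 168.59) / 222 = 0.73 / 222 = 0.003288
Darcy flux q = K·i = 119 × 0.003288 = 0.3913 m/d
Average linear velocity = 0.3913 / 0.30 = 1.304 m/d
L = v × T = 1.304 × 90 = 117.4 m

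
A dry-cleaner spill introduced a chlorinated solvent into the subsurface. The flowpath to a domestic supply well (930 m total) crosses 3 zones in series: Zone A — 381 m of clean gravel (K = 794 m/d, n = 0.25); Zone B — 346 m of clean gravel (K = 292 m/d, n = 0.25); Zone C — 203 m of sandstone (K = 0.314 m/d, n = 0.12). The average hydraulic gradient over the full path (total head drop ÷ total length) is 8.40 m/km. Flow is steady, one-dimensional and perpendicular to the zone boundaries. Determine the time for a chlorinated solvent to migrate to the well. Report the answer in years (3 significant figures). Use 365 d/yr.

46.9 years

Steady 1-D flow in series ⇒ the Darcy flux q is identical in every zone and the zone head losses add (resistances L/K in series).
Σ(L/K) = 381/794 + 346/292 + 203/0.314 = 0.4798 + 1.185 + 646.5 = 648.2 d
K_eq = L_total / Σ(L/K) = 930 / 648.2 = 1.435 m/d
q = K_eq · i = 1.435 × 0.0084 = 0.01205 m/d (same in every zone)
Zone A: v = q/n = 0.01205/0.25 = 0.04821 m/d → t_A = 381/0.04821 = 7903 d
Zone B: v = q/n = 0.01205/0.25 = 0.04821 m/d → t_B = 346/0.04821 = 7177 d
Zone C: v = q/n = 0.01205/0.12 = 0.1004 m/d → t_C = 203/0.1004 = 2021 d
Total t = 7903 + 7177 + 2021 = 17100 d
   = 17100 / 365 = 46.9 yr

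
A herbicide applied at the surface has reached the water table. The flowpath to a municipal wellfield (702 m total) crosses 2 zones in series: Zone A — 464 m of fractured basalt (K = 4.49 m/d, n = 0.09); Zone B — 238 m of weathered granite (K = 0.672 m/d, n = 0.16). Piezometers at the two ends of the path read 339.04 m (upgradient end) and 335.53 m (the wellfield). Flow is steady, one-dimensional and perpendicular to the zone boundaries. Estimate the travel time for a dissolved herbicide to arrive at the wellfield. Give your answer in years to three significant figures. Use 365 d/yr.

28.5 years

Total head drop ΔH = 339.04 − 335.53 = 3.51 m
Steady 1-D flow in series ⇒ the Darcy flux q is identical in every zone and the zone head losses add (resistances L/K in series).
Σ(L/K) = 464/4.49 + 238/0.672 = 103.3 + 354.2 = 457.5 d
q = ΔH / Σ(L/K) = 3.51 / 457.5 = 0.007672 m/d (same in every zone)
Zone A: v = q/n = 0.007672/0.09 = 0.08524 m/d → t_A = 464/0.08524 = 5443 d
Zone B: v = q/n = 0.007672/0.16 = 0.04795 m/d → t_B = 238/0.04795 = 4963 d
Total t = 5443 + 4963 = 10410 d
   = 10410 / 365 = 28.5 yr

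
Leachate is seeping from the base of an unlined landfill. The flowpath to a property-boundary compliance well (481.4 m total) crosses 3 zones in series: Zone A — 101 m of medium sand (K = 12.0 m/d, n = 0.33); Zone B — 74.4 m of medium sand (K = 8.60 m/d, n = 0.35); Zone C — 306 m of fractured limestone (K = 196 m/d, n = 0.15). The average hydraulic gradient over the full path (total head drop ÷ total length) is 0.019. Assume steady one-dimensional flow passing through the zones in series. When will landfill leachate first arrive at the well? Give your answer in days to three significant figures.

Continuity: the same q passes through each zone, so ΔH = q·Σ(L_j/K_j) — the zones act as resistances in series.
Σ(L/K) = 101/12.0 + 74.4/8.60 + 306/196 = 8.417 + 8.651 + 1.561 = 18.63 d
K_eq = L_total / Σ(L/K) = 481.4 / 18.63 = 25.84 m/d
q = K_eq · i = 25.84 × 0.019 = 0.4910 m/d (same in every zone)
Zone A: v = q/n = 0.4910/0.33 = 1.488 m/d → t_A = 101/1.488 = 67.88 d
Zone B: v = q/n = 0.4910/0.35 = 1.403 m/d → t_B = 74.4/1.403 = 53.04 d
Zone C: v = q/n = 0.4910/0.15 = 3.273 m/d → t_C = 306/3.273 = 93.49 d
Total t = 67.88 + 53.04 + 93.49 = 214.4 d

214 days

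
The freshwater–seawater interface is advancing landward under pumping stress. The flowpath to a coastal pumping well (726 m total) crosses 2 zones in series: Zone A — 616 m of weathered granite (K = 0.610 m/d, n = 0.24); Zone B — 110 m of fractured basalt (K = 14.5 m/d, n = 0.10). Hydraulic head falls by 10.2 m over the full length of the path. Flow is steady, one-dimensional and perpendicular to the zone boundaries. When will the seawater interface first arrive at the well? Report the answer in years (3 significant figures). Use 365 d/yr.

Continuity: the same q passes through each zone, so ΔH = q·Σ(L_j/K_j) — the zones act as resistances in series.
Σ(L/K) = 616/0.610 + 110/14.5 = 1010 + 7.586 = 1017 d
q = ΔH / Σ(L/K) = 10.2 / 1017 = 0.01003 m/d (same in every zone)
Zone A: v = q/n = 0.01003/0.24 = 0.04177 m/d → t_A = 616/0.04177 = 14750 d
Zone B: v = q/n = 0.01003/0.10 = 0.1003 m/d → t_B = 110/0.1003 = 1097 d
Total t = 14750 + 1097 = 15840 d
   = 15840 / 365 = 43.4 yr

43.4 years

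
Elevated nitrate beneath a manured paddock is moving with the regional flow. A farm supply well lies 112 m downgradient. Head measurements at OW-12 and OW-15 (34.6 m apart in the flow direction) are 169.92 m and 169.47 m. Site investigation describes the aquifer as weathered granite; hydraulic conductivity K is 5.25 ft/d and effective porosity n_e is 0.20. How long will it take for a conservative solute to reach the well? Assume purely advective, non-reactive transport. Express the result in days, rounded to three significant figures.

Hydraulic gradient i = (169.92 − 169.47) / 34.6 = 0.45 / 34.6 = 0.01301
K = 5.25 ft/d × 0.3048 = 1.600 m/d
Specific discharge q = 1.600 × 0.01301 = 0.02081 m/d
Seepage velocity v = q / n = 0.02081 / 0.20 = 0.1041 m/d
t = L / v = 112 / 0.1041 = 1076 d

1080 days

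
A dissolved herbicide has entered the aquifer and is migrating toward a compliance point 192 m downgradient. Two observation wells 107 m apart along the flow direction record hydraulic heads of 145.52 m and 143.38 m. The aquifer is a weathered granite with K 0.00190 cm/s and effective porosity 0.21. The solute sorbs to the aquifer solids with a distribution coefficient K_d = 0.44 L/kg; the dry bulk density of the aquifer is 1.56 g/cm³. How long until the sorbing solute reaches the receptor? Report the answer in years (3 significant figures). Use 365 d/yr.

14.4 years

Hydraulic gradient i = (145.52 − 143.38) / 107 = 2.14 / 107 = 0.02000
K = 0.00190 cm/s × 864 = 1.642 m/d
q = Ki = 1.642 × 0.02000 = 0.03283 m/d
v = Ki/n = 1.642·0.02000/0.21 = 0.1563 m/d
Retardation R = 1 + ρ_b·K_d/n = 1 + 1.56×0.44/0.21 = 4.269
Contaminant velocity v_c = v/R = 0.1563/4.269 = 0.03663 m/d
t = L/v_c = 192/0.03663 = 5242 d
   = 5242/365 = 14.4 yr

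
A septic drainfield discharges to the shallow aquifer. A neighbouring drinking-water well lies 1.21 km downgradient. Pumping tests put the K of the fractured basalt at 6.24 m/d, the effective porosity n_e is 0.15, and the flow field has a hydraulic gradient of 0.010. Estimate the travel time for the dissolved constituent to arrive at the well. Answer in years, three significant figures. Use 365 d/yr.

Specific discharge q = 6.24 × 0.010 = 0.06240 m/d
Seepage velocity v = q / n = 0.06240 / 0.15 = 0.4160 m/d
L = 1.21 km = 1210 m
t = L / v = 1210 / 0.4160 = 2909 d
   = 2909 / 365 = 7.97 yr

7.97 years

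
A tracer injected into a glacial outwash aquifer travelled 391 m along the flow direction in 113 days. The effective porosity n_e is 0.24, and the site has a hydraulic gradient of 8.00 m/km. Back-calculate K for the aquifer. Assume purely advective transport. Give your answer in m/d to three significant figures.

104 m/d

v = L / t = 391 / 113 = 3.460 m/d
K = v · n / i = 3.460 × 0.24 / 0.0080 = 104 m/d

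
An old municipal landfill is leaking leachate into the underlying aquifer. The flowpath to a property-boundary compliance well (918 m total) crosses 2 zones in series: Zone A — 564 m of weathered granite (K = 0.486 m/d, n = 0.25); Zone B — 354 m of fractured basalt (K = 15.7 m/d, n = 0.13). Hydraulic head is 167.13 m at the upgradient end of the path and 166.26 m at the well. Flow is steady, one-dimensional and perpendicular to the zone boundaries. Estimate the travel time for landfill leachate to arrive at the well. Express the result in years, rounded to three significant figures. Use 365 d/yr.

697 years

Total head drop ΔH = 167.13 − 166.26 = 0.87 m
Steady 1-D flow in series ⇒ the Darcy flux q is identical in every zone and the zone head losses add (resistances L/K in series).
Σ(L/K) = 564/0.486 + 354/15.7 = 1160 + 22.55 = 1183 d
q = ΔH / Σ(L/K) = 0.87 / 1183 = 7.354e-4 m/d (same in every zone)
Zone A: v = q/n = 7.354e-4/0.25 = 0.002942 m/d → t_A = 564/0.002942 = 191700 d
Zone B: v = q/n = 7.354e-4/0.13 = 0.005657 m/d → t_B = 354/0.005657 = 62580 d
Total t = 191700 + 62580 = 254300 d
   = 254300 / 365 = 697 yr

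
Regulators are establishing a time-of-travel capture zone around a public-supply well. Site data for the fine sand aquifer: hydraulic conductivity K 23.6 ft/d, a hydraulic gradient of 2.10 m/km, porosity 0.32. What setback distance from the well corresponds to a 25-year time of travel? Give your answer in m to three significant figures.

431 m

K = 23.6 ft/d × 0.3048 = 7.193 m/d
Specific discharge q = 7.193 × 0.0021 = 0.01511 m/d
v_s = q/n_e = 0.01511/0.32 = 0.04721 m/d
T = 25 yr × 365 = 9125 d
L = v × T = 0.04721 × 9125 = 430.8 m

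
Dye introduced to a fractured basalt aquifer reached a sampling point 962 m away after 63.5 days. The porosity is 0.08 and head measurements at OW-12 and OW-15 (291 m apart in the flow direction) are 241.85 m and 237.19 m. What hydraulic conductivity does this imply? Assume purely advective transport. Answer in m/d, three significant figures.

75.7 m/d

Hydraulic gradient i = (241.85 − 237.19) / 291 = 4.66 / 291 = 0.01601
v = L / t = 962 / 63.5 = 15.15 m/d
K = v · n / i = 15.15 × 0.08 / 0.01601 = 75.7 m/d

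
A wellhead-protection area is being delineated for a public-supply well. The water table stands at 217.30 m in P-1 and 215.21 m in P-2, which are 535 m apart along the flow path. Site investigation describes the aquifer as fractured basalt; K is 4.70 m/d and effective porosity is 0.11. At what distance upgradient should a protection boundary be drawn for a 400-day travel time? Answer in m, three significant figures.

Hydraulic gradient i = (217.30 − 215.21) / 535 = 2.09 / 535 = 0.003907
Darcy flux q = K·i = 4.70 × 0.003907 = 0.01836 m/d
Seepage velocity v = q / n = 0.01836 / 0.11 = 0.1669 m/d
L = v × T = 0.1669 × 400 = 66.77 m

66.8 m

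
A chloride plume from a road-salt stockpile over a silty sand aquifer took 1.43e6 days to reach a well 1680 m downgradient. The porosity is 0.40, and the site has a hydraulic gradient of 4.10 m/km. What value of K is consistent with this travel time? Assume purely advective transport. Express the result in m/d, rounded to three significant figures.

0.115 m/d

v = L / t = 1680 / 1.43e6 = 0.001175 m/d
K = v · n / i = 0.001175 × 0.40 / 0.0041 = 0.115 m/d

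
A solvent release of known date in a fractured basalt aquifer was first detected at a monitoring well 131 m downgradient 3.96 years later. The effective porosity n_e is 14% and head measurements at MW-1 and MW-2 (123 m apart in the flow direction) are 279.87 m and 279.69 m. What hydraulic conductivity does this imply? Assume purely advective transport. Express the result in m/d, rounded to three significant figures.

Hydraulic gradient i = (279.87 − 279.69) / 123 = 0.18 / 123 = 0.001463
t = 3.96 years = 1445 d
v = L / t = 131 / 1445 = 0.09063 m/d
K = v · n / i = 0.09063 × 0.14 / 0.001463 = 8.67 m/d

8.67 m/d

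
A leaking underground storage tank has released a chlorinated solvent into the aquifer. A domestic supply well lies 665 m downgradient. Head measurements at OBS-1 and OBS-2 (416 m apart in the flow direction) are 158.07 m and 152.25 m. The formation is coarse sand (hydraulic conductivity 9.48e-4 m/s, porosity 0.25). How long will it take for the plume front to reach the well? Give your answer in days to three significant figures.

145 days

Hydraulic gradient i = (158.07 − 152.25) / 416 = 5.82 / 416 = 0.01399
K = 9.48e-4 m/s × 86400 s/d = 81.91 m/d
Darcy flux q = K·i = 81.91 × 0.01399 = 1.146 m/d
Seepage velocity v = q / n = 1.146 / 0.25 = 4.584 m/d
t = L / v = 665 / 4.584 = 145.1 d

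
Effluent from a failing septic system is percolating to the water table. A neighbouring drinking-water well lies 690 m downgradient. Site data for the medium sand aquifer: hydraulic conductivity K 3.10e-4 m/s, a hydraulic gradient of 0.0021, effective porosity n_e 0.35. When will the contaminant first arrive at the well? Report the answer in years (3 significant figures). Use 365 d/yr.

11.8 years

K = 3.10e-4 m/s × 86400 s/d = 26.78 m/d
Darcy flux q = K·i = 26.78 × 0.0021 = 0.05625 m/d
v_s = q/n_e = 0.05625/0.35 = 0.1607 m/d
t = L / v = 690 / 0.1607 = 4294 d
   = 4294 / 365 = 11.8 yr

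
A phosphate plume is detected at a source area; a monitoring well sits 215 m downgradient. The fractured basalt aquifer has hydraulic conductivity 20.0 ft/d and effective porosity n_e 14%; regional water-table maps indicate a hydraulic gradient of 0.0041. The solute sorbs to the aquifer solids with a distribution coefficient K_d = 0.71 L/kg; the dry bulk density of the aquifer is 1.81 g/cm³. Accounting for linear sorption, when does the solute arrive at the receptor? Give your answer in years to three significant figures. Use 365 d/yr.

33.6 years

K = 20.0 ft/d × 0.3048 = 6.096 m/d
q = Ki = 6.096 × 0.0041 = 0.02499 m/d
Average linear velocity = 0.02499 / 0.14 = 0.1785 m/d
Retardation R = 1 + ρ_b·K_d/n = 1 + 1.81×0.71/0.14 = 10.18
Contaminant velocity v_c = v/R = 0.1785/10.18 = 0.01754 m/d
t = L/v_c = 215/0.01754 = 12260 d
   = 12260/365 = 33.6 yr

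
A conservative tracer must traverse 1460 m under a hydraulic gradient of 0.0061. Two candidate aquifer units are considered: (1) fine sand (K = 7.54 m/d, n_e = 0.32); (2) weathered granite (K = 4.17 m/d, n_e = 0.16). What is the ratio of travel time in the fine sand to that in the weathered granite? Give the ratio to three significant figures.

1.11

Unit 1 (fine sand): v = 7.54×0.0061/0.32 = 0.1437 m/d, t = 1460/0.1437 = 10160 d
Unit 2 (weathered granite): v = 4.17×0.0061/0.16 = 0.1590 m/d, t = 1460/0.1590 = 9183 d
t(fine sand) / t(weathered granite) = 10160/9183 = 1.11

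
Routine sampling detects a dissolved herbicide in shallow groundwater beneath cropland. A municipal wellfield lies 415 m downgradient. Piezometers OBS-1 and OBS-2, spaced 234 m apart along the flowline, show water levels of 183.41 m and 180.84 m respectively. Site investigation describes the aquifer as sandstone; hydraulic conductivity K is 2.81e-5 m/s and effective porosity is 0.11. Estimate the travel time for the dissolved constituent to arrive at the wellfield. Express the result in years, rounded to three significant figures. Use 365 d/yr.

Hydraulic gradient i = (183.41 − 180.84) / 234 = 2.57 / 234 = 0.01098
K = 2.81e-5 m/s × 86400 s/d = 2.428 m/d
Specific discharge q = 2.428 × 0.01098 = 0.02666 m/d
Seepage velocity v = q / n = 0.02666 / 0.11 = 0.2424 m/d
t = L / v = 415 / 0.2424 = 1712 d
   = 1712 / 365 = 4.69 yr

4.69 years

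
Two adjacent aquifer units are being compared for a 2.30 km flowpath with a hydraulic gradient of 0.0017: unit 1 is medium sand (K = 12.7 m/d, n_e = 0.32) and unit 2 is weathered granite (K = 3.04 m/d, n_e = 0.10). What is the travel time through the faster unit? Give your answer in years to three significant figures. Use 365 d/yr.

93.4 years

Unit 1 (medium sand): v = 12.7×0.0017/0.32 = 0.06747 m/d, t = 2300/0.06747 = 34090 d
Unit 2 (weathered granite): v = 3.04×0.0017/0.10 = 0.05168 m/d, t = 2300/0.05168 = 44500 d
Faster: 34090 d / 365 = 93.4 yr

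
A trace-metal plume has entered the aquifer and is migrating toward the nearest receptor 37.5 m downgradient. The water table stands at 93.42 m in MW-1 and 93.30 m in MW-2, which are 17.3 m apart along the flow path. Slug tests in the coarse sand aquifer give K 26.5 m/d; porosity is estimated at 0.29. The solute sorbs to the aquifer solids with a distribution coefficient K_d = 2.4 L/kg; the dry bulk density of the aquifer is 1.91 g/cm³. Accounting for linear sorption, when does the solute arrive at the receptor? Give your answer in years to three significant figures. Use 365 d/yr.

Hydraulic gradient i = (93.42 − 93.30) / 17.3 = 0.12 / 17.3 = 0.006936
Specific discharge q = 26.5 × 0.006936 = 0.1838 m/d
Seepage velocity v = q / n = 0.1838 / 0.29 = 0.6338 m/d
Retardation R = 1 + ρ_b·K_d/n = 1 + 1.91×2.4/0.29 = 16.81
Contaminant velocity v_c = v/R = 0.6338/16.81 = 0.03771 m/d
t = L/v_c = 37.5/0.03771 = 994.3 d
   = 994.3/365 = 2.72 yr

2.72 years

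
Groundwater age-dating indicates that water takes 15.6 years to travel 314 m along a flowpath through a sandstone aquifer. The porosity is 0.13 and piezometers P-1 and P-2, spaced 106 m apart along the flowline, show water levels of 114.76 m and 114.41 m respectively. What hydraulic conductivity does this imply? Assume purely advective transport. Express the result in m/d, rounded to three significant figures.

Hydraulic gradient i = (114.76 − 114.41) / 106 = 0.35 / 106 = 0.003302
t = 15.6 years = 5694 d
v = L / t = 314 / 5694 = 0.05515 m/d
K = v · n / i = 0.05515 × 0.13 / 0.003302 = 2.17 m/d

2.17 m/d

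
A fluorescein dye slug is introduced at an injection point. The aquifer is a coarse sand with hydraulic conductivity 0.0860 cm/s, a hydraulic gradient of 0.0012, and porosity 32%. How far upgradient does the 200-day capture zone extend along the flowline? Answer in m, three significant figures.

K = 0.0860 cm/s × 864 = 74.30 m/d
Specific discharge q = 74.30 × 0.0012 = 0.08916 m/d
Average linear velocity = 0.08916 / 0.32 = 0.2786 m/d
L = v × T = 0.2786 × 200 = 55.73 m

55.7 m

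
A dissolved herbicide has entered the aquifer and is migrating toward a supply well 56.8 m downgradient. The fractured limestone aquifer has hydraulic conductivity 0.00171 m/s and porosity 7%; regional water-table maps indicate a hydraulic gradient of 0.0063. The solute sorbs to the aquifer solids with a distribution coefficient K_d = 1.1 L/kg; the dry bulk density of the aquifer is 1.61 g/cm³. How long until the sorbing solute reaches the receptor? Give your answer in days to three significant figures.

112 days

K = 0.00171 m/s × 86400 s/d = 147.7 m/d
q = Ki = 147.7 × 0.0063 = 0.9308 m/d
v = Ki/n = 147.7·0.0063/0.07 = 13.30 m/d
Retardation R = 1 + ρ_b·K_d/n = 1 + 1.61×1.1/0.07 = 26.30
Contaminant velocity v_c = v/R = 13.30/26.30 = 0.5056 m/d
t = L/v_c = 56.8/0.5056 = 112.3 d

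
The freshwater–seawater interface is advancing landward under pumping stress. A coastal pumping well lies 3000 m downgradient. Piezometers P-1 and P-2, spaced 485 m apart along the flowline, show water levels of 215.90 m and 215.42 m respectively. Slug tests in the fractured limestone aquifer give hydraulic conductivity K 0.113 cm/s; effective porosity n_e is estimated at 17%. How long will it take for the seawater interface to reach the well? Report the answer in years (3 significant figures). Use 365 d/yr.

Hydraulic gradient i = (215.90 − 215.42) / 485 = 0.48 / 485 = 9.897e-4
K = 0.113 cm/s × 864 = 97.63 m/d
Darcy flux q = K·i = 97.63 × 9.897e-4 = 0.09663 m/d
Seepage velocity v = q / n = 0.09663 / 0.17 = 0.5684 m/d
t = L / v = 3000 / 0.5684 = 5278 d
   = 5278 / 365 = 14.5 yr

14.5 years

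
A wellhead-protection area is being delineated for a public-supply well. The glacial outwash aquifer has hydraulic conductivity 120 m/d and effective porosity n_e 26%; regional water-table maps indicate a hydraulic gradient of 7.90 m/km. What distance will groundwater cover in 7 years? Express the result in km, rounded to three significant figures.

q = Ki = 120 × 0.0079 = 0.9480 m/d
v_s = q/n_e = 0.9480/0.26 = 3.646 m/d
T = 7 yr × 365 = 2555 d
L = v × T = 3.646 × 2555 = 9316 m
   = 9.32 km

9.32 km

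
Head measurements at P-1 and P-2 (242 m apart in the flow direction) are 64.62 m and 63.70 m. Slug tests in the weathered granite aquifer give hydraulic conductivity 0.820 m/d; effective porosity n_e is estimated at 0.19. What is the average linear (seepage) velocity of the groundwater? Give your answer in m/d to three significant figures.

Hydraulic gradient i = (64.62 − 63.70) / 242 = 0.92 / 242 = 0.003802
Darcy flux q = K·i = 0.820 × 0.003802 = 0.003117 m/d
v = Ki/n = 0.820·0.003802/0.19 = 0.01641 m/d

0.0164 m/d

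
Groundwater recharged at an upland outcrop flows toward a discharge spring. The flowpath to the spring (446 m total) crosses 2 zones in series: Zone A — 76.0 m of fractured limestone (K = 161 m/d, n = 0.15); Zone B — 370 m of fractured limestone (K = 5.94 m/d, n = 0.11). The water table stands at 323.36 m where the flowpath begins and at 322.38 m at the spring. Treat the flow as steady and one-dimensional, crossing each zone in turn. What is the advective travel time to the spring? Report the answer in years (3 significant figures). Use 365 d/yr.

Total head drop ΔH = 323.36 − 322.38 = 0.98 m
Continuity: the same q passes through each zone, so ΔH = q·Σ(L_j/K_j) — the zones act as resistances in series.
Σ(L/K) = 76.0/161 + 370/5.94 = 0.4720 + 62.29 = 62.76 d
q = ΔH / Σ(L/K) = 0.98 / 62.76 = 0.01561 m/d (same in every zone)
Zone A: v = q/n = 0.01561/0.15 = 0.1041 m/d → t_A = 76.0/0.1041 = 730.1 d
Zone B: v = q/n = 0.01561/0.11 = 0.1420 m/d → t_B = 370/0.1420 = 2607 d
Total t = 730.1 + 2607 = 3337 d
   = 3337 / 365 = 9.14 yr

9.14 years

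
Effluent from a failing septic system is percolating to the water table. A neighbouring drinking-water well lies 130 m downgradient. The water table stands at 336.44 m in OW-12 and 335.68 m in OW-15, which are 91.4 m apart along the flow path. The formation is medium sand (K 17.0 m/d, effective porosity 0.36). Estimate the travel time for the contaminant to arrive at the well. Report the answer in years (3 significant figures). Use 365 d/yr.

Hydraulic gradient i = (336.44 − 335.68) / 91.4 = 0.76 / 91.4 = 0.008315
Darcy flux q = K·i = 17.0 × 0.008315 = 0.1414 m/d
v_s = q/n_e = 0.1414/0.36 = 0.3927 m/d
t = L / v = 130 / 0.3927 = 331.1 d
   = 331.1 / 365 = 0.907 yr

0.907 years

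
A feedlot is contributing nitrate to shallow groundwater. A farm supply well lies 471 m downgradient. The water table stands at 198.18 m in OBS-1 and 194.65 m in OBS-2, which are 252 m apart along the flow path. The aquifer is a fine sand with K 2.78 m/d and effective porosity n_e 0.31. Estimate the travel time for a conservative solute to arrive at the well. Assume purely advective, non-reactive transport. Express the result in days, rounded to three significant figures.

3750 days

Hydraulic gradient i = (198.18 − 194.65) / 252 = 3.53 / 252 = 0.01401
q = Ki = 2.78 × 0.01401 = 0.03894 m/d
Average linear velocity = 0.03894 / 0.31 = 0.1256 m/d
t = L / v = 471 / 0.1256 = 3749 d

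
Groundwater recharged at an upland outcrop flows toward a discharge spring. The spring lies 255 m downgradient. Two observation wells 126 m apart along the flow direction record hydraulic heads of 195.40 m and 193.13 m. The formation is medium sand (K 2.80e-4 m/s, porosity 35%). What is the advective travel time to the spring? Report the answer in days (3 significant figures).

205 days

Hydraulic gradient i = (195.40 − 193.13) / 126 = 2.27 / 126 = 0.01802
K = 2.80e-4 m/s × 86400 s/d = 24.19 m/d
q = Ki = 24.19 × 0.01802 = 0.4358 m/d
Average linear velocity = 0.4358 / 0.35 = 1.245 m/d
t = L / v = 255 / 1.245 = 204.8 d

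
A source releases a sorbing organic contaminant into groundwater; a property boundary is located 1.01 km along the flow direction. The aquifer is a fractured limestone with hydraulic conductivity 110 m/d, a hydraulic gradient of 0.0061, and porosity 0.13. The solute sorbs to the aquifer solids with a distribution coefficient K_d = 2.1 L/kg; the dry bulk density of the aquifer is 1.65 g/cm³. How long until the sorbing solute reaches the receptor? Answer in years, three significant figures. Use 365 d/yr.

14.8 years

q = Ki = 110 × 0.0061 = 0.6710 m/d
v = Ki/n = 110·0.0061/0.13 = 5.162 m/d
Retardation R = 1 + ρ_b·K_d/n = 1 + 1.65×2.1/0.13 = 27.65
Contaminant velocity v_c = v/R = 5.162/27.65 = 0.1866 m/d
L = 1.01 km = 1010 m
t = L/v_c = 1010/0.1866 = 5411 d
   = 5411/365 = 14.8 yr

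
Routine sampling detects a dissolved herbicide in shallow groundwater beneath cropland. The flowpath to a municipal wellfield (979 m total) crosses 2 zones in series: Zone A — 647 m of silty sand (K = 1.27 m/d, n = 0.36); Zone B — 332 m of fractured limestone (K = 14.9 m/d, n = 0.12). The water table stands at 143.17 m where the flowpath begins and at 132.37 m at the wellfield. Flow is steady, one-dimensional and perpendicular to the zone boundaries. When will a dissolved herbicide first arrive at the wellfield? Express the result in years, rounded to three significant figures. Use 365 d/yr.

36.8 years

Total head drop ΔH = 143.17 − 132.37 = 10.80 m
Continuity: the same q passes through each zone, so ΔH = q·Σ(L_j/K_j) — the zones act as resistances in series.
Σ(L/K) = 647/1.27 + 332/14.9 = 509.4 + 22.28 = 531.7 d
q = ΔH / Σ(L/K) = 10.80 / 531.7 = 0.02031 m/d (same in every zone)
Zone A: v = q/n = 0.02031/0.36 = 0.05642 m/d → t_A = 647/0.05642 = 11470 d
Zone B: v = q/n = 0.02031/0.12 = 0.1693 m/d → t_B = 332/0.1693 = 1961 d
Total t = 11470 + 1961 = 13430 d
   = 13430 / 365 = 36.8 yr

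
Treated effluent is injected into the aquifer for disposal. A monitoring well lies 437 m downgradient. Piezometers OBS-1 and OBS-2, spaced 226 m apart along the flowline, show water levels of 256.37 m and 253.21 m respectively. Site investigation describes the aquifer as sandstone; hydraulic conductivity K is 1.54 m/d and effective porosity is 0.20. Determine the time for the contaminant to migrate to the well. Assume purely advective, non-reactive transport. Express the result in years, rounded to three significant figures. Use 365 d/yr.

11.1 years

Hydraulic gradient i = (256.37 − 253.21) / 226 = 3.16 / 226 = 0.01398
q = Ki = 1.54 × 0.01398 = 0.02153 m/d
Average linear velocity = 0.02153 / 0.20 = 0.1077 m/d
t = L / v = 437 / 0.1077 = 4059 d
   = 4059 / 365 = 11.1 yr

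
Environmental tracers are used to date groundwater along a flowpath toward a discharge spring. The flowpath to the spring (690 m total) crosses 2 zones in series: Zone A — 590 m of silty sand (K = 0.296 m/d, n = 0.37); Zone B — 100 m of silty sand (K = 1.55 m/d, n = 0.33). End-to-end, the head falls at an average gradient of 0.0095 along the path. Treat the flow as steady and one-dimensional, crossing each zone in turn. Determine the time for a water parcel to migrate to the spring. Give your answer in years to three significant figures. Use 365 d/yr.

216 years

For zones in series the flux q is common to all zones; the equivalent conductivity is the harmonic (thickness-weighted) mean, K_eq = L_total / Σ(L_j/K_j).
Σ(L/K) = 590/0.296 + 100/1.55 = 1993 + 64.52 = 2058 d
K_eq = L_total / Σ(L/K) = 690 / 2058 = 0.3353 m/d
q = K_eq · i = 0.3353 × 0.0095 = 0.003186 m/d (same in every zone)
Zone A: v = q/n = 0.003186/0.37 = 0.008609 m/d → t_A = 590/0.008609 = 68530 d
Zone B: v = q/n = 0.003186/0.33 = 0.009653 m/d → t_B = 100/0.009653 = 10360 d
Total t = 68530 + 10360 = 78890 d
   = 78890 / 365 = 216 yr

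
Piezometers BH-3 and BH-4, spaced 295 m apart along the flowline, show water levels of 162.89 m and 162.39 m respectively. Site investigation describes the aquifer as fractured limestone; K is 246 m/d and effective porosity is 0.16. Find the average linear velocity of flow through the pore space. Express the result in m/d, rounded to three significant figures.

2.61 m/d

Hydraulic gradient i = (162.89 − 162.39) / 295 = 0.50 / 295 = 0.001695
Darcy flux q = K·i = 246 × 0.001695 = 0.4169 m/d
v_s = q/n_e = 0.4169/0.16 = 2.606 m/d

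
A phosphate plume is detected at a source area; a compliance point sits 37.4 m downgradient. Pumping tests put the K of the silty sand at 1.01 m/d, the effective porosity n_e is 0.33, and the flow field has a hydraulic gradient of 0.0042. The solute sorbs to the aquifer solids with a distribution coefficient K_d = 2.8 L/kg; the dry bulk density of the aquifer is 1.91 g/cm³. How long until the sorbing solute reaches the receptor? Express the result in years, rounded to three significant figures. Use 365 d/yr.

Specific discharge q = 1.01 × 0.0042 = 0.004242 m/d
Average linear velocity = 0.004242 / 0.33 = 0.01285 m/d
Retardation R = 1 + ρ_b·K_d/n = 1 + 1.91×2.8/0.33 = 17.21
Contaminant velocity v_c = v/R = 0.01285/17.21 = 7.471e-4 m/d
t = L/v_c = 37.4/7.471e-4 = 50060 d
   = 50060/365 = 137 yr

137 years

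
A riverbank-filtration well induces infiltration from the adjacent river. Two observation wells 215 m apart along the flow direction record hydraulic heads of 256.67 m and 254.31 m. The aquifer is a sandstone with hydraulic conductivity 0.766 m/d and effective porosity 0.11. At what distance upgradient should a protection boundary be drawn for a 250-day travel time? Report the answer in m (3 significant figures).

19.1 m

Hydraulic gradient i = (256.67 − 254.31) / 215 = 2.36 / 215 = 0.01098
q = Ki = 0.766 × 0.01098 = 0.008408 m/d
Average linear velocity = 0.008408 / 0.11 = 0.07644 m/d
L = v × T = 0.07644 × 250 = 19.11 m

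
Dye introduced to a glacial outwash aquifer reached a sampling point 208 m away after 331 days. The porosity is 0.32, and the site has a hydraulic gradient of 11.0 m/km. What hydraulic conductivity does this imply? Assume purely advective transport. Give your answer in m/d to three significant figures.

18.3 m/d

v = L / t = 208 / 331 = 0.6284 m/d
K = v · n / i = 0.6284 × 0.32 / 0.011 = 18.3 m/d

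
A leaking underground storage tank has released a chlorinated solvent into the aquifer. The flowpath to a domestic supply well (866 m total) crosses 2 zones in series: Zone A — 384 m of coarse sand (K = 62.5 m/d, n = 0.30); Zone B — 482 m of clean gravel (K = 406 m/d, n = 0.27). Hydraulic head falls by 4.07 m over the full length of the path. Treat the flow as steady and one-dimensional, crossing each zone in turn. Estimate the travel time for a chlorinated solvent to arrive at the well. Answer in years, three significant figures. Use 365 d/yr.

Steady 1-D flow in series ⇒ the Darcy flux q is identical in every zone and the zone head losses add (resistances L/K in series).
Σ(L/K) = 384/62.5 + 482/406 = 6.144 + 1.187 = 7.331 d
q = ΔH / Σ(L/K) = 4.07 / 7.331 = 0.5552 m/d (same in every zone)
Zone A: v = q/n = 0.5552/0.30 = 1.851 m/d → t_A = 384/1.851 = 207.5 d
Zone B: v = q/n = 0.5552/0.27 = 2.056 m/d → t_B = 482/2.056 = 234.4 d
Total t = 207.5 + 234.4 = 441.9 d
   = 441.9 / 365 = 1.21 yr

1.21 years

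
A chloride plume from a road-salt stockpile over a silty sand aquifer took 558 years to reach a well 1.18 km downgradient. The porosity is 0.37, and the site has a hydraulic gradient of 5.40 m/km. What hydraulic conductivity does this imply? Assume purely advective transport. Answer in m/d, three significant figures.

t = 558 years = 203700 d
L = 1.18 km = 1180 m
v = L / t = 1180 / 203700 = 0.005794 m/d
K = v · n / i = 0.005794 × 0.37 / 0.0054 = 0.397 m/d

0.397 m/d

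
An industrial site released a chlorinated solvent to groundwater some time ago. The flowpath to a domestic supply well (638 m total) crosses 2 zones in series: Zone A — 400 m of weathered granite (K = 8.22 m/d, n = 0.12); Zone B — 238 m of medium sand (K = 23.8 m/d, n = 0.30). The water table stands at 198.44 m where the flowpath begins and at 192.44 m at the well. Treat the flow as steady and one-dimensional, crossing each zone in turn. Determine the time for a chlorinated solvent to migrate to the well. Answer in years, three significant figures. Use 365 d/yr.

Total head drop ΔH = 198.44 − 192.44 = 6.00 m
Continuity: the same q passes through each zone, so ΔH = q·Σ(L_j/K_j) — the zones act as resistances in series.
Σ(L/K) = 400/8.22 + 238/23.8 = 48.66 + 10.00 = 58.66 d
q = ΔH / Σ(L/K) = 6.00 / 58.66 = 0.1023 m/d (same in every zone)
Zone A: v = q/n = 0.1023/0.12 = 0.8523 m/d → t_A = 400/0.8523 = 469.3 d
Zone B: v = q/n = 0.1023/0.30 = 0.3409 m/d → t_B = 238/0.3409 = 698.1 d
Total t = 469.3 + 698.1 = 1167 d
   = 1167 / 365 = 3.20 yr

3.20 years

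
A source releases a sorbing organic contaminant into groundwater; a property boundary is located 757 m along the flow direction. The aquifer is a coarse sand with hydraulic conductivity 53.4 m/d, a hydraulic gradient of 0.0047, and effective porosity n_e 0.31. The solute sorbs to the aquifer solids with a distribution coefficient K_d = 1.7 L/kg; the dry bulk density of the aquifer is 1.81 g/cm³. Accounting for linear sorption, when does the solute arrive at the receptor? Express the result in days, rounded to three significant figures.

10200 days

Darcy flux q = K·i = 53.4 × 0.0047 = 0.2510 m/d
Seepage velocity v = q / n = 0.2510 / 0.31 = 0.8096 m/d
Retardation R = 1 + ρ_b·K_d/n = 1 + 1.81×1.7/0.31 = 10.93
Contaminant velocity v_c = v/R = 0.8096/10.93 = 0.07410 m/d
t = L/v_c = 757/0.07410 = 10220 d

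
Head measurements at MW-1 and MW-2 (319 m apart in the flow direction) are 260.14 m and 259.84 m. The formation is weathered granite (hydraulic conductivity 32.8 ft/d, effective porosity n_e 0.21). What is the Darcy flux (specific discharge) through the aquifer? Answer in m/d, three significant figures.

0.00940 m/d

Hydraulic gradient i = (260.14 − 259.84) / 319 = 0.30 / 319 = 9.404e-4
K = 32.8 ft/d × 0.3048 = 9.997 m/d
q = Ki = 9.997 × 9.404e-4 = 0.009402 m/d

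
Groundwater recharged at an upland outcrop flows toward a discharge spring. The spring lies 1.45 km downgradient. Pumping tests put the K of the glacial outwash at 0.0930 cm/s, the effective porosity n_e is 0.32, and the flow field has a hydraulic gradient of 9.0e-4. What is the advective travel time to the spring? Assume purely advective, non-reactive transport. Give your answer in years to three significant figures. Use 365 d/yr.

K = 0.0930 cm/s × 864 = 80.35 m/d
Darcy flux q = K·i = 80.35 × 9.0e-4 = 0.07232 m/d
Average linear velocity = 0.07232 / 0.32 = 0.2260 m/d
L = 1.45 km = 1450 m
t = L / v = 1450 / 0.2260 = 6416 d
   = 6416 / 365 = 17.6 yr

17.6 years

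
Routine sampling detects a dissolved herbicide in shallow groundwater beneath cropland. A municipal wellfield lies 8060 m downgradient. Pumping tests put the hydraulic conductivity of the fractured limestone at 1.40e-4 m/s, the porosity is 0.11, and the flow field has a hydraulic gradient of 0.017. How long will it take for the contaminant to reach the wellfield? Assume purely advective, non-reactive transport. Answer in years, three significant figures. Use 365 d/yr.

K = 1.40e-4 m/s × 86400 s/d = 12.10 m/d
Specific discharge q = 12.10 × 0.017 = 0.2056 m/d
Average linear velocity = 0.2056 / 0.11 = 1.869 m/d
t = L / v = 8060 / 1.869 = 4312 d
   = 4312 / 365 = 11.8 yr

11.8 years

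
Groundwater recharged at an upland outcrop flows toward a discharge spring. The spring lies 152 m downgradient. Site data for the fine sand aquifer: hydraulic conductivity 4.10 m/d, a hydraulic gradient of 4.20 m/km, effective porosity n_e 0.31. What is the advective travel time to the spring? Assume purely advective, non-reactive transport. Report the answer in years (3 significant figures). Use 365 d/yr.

Specific discharge q = 4.10 × 0.0042 = 0.01722 m/d
v_s = q/n_e = 0.01722/0.31 = 0.05555 m/d
t = L / v = 152 / 0.05555 = 2736 d
   = 2736 / 365 = 7.50 yr

7.50 years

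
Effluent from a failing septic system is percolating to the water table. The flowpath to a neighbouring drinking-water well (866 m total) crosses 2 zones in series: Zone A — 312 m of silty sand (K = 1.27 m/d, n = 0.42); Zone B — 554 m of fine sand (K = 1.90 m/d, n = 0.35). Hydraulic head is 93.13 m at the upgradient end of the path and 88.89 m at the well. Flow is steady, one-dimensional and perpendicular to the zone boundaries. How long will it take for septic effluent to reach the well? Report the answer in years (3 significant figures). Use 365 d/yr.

Total head drop ΔH = 93.13 − 88.89 = 4.24 m
Steady 1-D flow in series ⇒ the Darcy flux q is identical in every zone and the zone head losses add (resistances L/K in series).
Σ(L/K) = 312/1.27 + 554/1.90 = 245.7 + 291.6 = 537.2 d
q = ΔH / Σ(L/K) = 4.24 / 537.2 = 0.007892 m/d (same in every zone)
Zone A: v = q/n = 0.007892/0.42 = 0.01879 m/d → t_A = 312/0.01879 = 16600 d
Zone B: v = q/n = 0.007892/0.35 = 0.02255 m/d → t_B = 554/0.02255 = 24570 d
Total t = 16600 + 24570 = 41170 d
   = 41170 / 365 = 113 yr

113 years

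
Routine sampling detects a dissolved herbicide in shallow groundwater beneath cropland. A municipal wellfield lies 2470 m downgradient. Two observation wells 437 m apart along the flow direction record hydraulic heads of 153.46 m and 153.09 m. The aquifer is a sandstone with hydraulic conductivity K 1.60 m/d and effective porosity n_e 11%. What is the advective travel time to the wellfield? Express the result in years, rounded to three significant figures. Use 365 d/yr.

Hydraulic gradient i = (153.46 − 153.09) / 437 = 0.37 / 437 = 8.467e-4
Darcy flux q = K·i = 1.60 × 8.467e-4 = 0.001355 m/d
Seepage velocity v = q / n = 0.001355 / 0.11 = 0.01232 m/d
t = L / v = 2470 / 0.01232 = 200600 d
   = 200600 / 365 = 549 yr

549 years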